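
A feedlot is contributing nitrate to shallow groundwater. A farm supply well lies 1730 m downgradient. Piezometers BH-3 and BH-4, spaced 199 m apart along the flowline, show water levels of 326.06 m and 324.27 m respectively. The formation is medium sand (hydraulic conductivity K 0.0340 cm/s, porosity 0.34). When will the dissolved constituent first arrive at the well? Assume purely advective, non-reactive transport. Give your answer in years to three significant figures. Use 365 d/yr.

6.10 years

Hydraulic gradient i = (326.06 − 324.27) / 199 = 1.79 / 199 = 0.008995
K = 0.0340 cm/s × 864 = 29.38 m/d
Specific discharge q = 29.38 × 0.008995 = 0.2642 m/d
Seepage velocity v = q / n = 0.2642 / 0.34 = 0.7772 m/d
t = L / v = 1730 / 0.7772 = 2226 d
   = 2226 / 365 = 6.10 yr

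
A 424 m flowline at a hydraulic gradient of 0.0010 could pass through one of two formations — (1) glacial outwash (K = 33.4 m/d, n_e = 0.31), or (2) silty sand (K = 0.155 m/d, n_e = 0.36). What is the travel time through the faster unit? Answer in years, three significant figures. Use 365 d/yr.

10.8 years

Unit 1 (glacial outwash): v = 33.4×0.0010/0.31 = 0.1077 m/d, t = 424/0.1077 = 3935 d
Unit 2 (silty sand): v = 0.155×0.0010/0.36 = 4.306e-4 m/d, t = 424/4.306e-4 = 984800 d
Faster: 3935 d / 365 = 10.8 yr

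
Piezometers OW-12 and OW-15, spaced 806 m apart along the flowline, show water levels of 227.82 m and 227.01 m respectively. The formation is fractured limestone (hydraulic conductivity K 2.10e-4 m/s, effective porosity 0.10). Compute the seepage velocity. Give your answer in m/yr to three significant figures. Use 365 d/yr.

66.6 m/yr

Hydraulic gradient i = (227.82 − 227.01) / 806 = 0.81 / 806 = 0.001005
K = 2.10e-4 m/s × 86400 s/d = 18.14 m/d
Darcy flux q = K·i = 18.14 × 0.001005 = 0.01823 m/d
Average linear velocity = 0.01823 / 0.10 = 0.1823 m/d
   = 0.1823 × 365 = 66.6 m/yr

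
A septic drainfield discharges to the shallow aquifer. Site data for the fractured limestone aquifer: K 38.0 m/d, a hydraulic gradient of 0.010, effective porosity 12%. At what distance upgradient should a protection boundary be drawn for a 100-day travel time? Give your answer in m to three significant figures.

q = Ki = 38.0 × 0.010 = 0.3800 m/d
v_s = q/n_e = 0.3800/0.12 = 3.167 m/d
L = v × T = 3.167 × 100 = 316.7 m

317 m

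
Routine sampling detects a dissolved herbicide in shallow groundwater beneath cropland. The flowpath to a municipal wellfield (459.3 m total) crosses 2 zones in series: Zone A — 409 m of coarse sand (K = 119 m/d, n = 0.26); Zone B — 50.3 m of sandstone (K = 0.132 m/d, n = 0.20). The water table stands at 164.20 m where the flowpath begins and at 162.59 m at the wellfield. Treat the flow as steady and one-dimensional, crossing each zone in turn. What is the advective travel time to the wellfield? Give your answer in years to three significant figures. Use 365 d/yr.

76.2 years

Total head drop ΔH = 164.20 − 162.59 = 1.61 m
Continuity: the same q passes through each zone, so ΔH = q·Σ(L_j/K_j) — the zones act as resistances in series.
Σ(L/K) = 409/119 + 50.3/0.132 = 3.437 + 381.1 = 384.5 d
q = ΔH / Σ(L/K) = 1.61 / 384.5 = 0.004187 m/d (same in every zone)
Zone A: v = q/n = 0.004187/0.26 = 0.01610 m/d → t_A = 409/0.01610 = 25400 d
Zone B: v = q/n = 0.004187/0.20 = 0.02094 m/d → t_B = 50.3/0.02094 = 2403 d
Total t = 25400 + 2403 = 27800 d
   = 27800 / 365 = 76.2 yr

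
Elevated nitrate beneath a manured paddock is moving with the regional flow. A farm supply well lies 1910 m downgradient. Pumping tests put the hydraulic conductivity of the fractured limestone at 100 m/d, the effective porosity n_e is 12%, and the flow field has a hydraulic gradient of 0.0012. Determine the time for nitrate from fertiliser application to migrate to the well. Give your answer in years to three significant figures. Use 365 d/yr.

5.23 years

q = Ki = 100 × 0.0012 = 0.1200 m/d
v_s = q/n_e = 0.1200/0.12 = 1.000 m/d
t = L / v = 1910 / 1.000 = 1910 d
   = 1910 / 365 = 5.23 yr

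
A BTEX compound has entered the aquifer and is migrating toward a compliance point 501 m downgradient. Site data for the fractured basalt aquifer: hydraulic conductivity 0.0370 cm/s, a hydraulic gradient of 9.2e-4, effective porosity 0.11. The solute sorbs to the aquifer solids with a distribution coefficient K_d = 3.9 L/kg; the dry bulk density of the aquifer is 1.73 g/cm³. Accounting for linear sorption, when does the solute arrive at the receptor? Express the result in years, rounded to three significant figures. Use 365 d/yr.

K = 0.0370 cm/s × 864 = 31.97 m/d
Darcy flux q = K·i = 31.97 × 9.2e-4 = 0.02941 m/d
Average linear velocity = 0.02941 / 0.11 = 0.2674 m/d
Retardation R = 1 + ρ_b·K_d/n = 1 + 1.73×3.9/0.11 = 62.34
Contaminant velocity v_c = v/R = 0.2674/62.34 = 0.004289 m/d
t = L/v_c = 501/0.004289 = 116800 d
   = 116800/365 = 320 yr

320 years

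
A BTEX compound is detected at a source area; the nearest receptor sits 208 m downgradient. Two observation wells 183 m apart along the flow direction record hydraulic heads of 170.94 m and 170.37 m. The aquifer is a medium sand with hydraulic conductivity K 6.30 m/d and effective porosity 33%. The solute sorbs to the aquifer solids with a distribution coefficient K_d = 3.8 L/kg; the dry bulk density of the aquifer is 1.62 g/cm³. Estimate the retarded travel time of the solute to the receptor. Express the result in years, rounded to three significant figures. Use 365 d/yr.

188 years

Hydraulic gradient i = (170.94 − 170.37) / 183 = 0.57 / 183 = 0.003115
Specific discharge q = 6.30 × 0.003115 = 0.01962 m/d
Average linear velocity = 0.01962 / 0.33 = 0.05946 m/d
Retardation R = 1 + ρ_b·K_d/n = 1 + 1.62×3.8/0.33 = 19.65
Contaminant velocity v_c = v/R = 0.05946/19.65 = 0.003025 m/d
t = L/v_c = 208/0.003025 = 68750 d
   = 68750/365 = 188 yr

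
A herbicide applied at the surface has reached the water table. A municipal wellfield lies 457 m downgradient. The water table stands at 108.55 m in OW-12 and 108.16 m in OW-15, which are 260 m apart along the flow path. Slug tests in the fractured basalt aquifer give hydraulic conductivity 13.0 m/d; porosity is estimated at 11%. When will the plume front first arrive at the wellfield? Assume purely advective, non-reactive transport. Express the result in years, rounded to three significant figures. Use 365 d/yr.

Hydraulic gradient i = (108.55 − 108.16) / 260 = 0.39 / 260 = 0.001500
Darcy flux q = K·i = 13.0 × 0.001500 = 0.01950 m/d
Seepage velocity v = q / n = 0.01950 / 0.11 = 0.1773 m/d
t = L / v = 457 / 0.1773 = 2578 d
   = 2578 / 365 = 7.06 yr

7.06 years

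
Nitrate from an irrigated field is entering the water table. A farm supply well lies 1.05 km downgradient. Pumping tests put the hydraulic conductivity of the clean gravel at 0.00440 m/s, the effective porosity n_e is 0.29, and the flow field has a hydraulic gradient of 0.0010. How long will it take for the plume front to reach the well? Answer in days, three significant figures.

801 days

K = 0.00440 m/s × 86400 s/d = 380.2 m/d
q = Ki = 380.2 × 0.0010 = 0.3802 m/d
v = Ki/n = 380.2·0.0010/0.29 = 1.311 m/d
L = 1.05 km = 1050 m
t = L / v = 1050 / 1.311 = 801.0 d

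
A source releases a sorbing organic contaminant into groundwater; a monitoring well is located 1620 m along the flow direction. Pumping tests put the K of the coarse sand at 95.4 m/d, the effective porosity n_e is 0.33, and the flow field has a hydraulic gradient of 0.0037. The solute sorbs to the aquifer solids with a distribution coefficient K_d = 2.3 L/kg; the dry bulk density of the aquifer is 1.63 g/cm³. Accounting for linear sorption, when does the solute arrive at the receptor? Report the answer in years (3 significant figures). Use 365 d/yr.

51.3 years

Darcy flux q = K·i = 95.4 × 0.0037 = 0.3530 m/d
v = Ki/n = 95.4·0.0037/0.33 = 1.070 m/d
Retardation R = 1 + ρ_b·K_d/n = 1 + 1.63×2.3/0.33 = 12.36
Contaminant velocity v_c = v/R = 1.070/12.36 = 0.08654 m/d
t = L/v_c = 1620/0.08654 = 18720 d
   = 18720/365 = 51.3 yr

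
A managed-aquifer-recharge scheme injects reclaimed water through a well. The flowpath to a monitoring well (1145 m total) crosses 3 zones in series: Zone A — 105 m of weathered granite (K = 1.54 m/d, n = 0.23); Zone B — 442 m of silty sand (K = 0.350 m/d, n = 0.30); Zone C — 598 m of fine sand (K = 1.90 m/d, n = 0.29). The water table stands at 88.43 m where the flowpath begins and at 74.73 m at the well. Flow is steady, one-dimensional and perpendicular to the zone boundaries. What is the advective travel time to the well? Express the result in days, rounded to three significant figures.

39700 days

Total head drop ΔH = 88.43 − 74.73 = 13.70 m
Continuity: the same q passes through each zone, so ΔH = q·Σ(L_j/K_j) — the zones act as resistances in series.
Σ(L/K) = 105/1.54 + 442/0.350 + 598/1.90 = 68.18 + 1263 + 314.7 = 1646 d
q = ΔH / Σ(L/K) = 13.70 / 1646 = 0.008324 m/d (same in every zone)
Zone A: v = q/n = 0.008324/0.23 = 0.03619 m/d → t_A = 105/0.03619 = 2901 d
Zone B: v = q/n = 0.008324/0.30 = 0.02775 m/d → t_B = 442/0.02775 = 15930 d
Zone C: v = q/n = 0.008324/0.29 = 0.02870 m/d → t_C = 598/0.02870 = 20830 d
Total t = 2901 + 15930 + 20830 = 39660 d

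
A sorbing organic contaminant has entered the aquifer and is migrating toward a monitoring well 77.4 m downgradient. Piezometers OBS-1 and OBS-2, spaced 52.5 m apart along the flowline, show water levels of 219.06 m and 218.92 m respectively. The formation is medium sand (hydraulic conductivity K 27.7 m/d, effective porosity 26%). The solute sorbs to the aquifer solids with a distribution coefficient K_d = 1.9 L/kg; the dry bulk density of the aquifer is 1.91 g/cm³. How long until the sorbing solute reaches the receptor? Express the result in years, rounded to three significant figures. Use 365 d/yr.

11.2 years

Hydraulic gradient i = (219.06 − 218.92) / 52.5 = 0.14 / 52.5 = 0.002667
Specific discharge q = 27.7 × 0.002667 = 0.07387 m/d
Average linear velocity = 0.07387 / 0.26 = 0.2841 m/d
Retardation R = 1 + ρ_b·K_d/n = 1 + 1.91×1.9/0.26 = 14.96
Contaminant velocity v_c = v/R = 0.2841/14.96 = 0.01899 m/d
t = L/v_c = 77.4/0.01899 = 4075 d
   = 4075/365 = 11.2 yr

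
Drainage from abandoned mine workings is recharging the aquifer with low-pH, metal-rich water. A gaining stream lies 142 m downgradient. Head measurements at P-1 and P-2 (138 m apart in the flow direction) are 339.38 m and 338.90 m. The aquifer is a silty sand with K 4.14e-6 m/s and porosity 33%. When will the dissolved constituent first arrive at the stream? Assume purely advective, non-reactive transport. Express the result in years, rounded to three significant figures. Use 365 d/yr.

103 years

Hydraulic gradient i = (339.38 − 338.90) / 138 = 0.48 / 138 = 0.003478
K = 4.14e-6 m/s × 86400 s/d = 0.3577 m/d
Darcy flux q = K·i = 0.3577 × 0.003478 = 0.001244 m/d
v = Ki/n = 0.3577·0.003478/0.33 = 0.003770 m/d
t = L / v = 142 / 0.003770 = 37660 d
   = 37660 / 365 = 103 yr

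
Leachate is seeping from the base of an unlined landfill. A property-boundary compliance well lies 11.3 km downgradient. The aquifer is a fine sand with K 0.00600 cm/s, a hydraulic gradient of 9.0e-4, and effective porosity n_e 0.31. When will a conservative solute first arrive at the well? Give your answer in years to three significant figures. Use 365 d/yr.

K = 0.00600 cm/s × 864 = 5.184 m/d
Specific discharge q = 5.184 × 9.0e-4 = 0.004666 m/d
Seepage velocity v = q / n = 0.004666 / 0.31 = 0.01505 m/d
L = 11.3 km = 11300 m
t = L / v = 11300 / 0.01505 = 750800 d
   = 750800 / 365 = 2060 yr

2060 years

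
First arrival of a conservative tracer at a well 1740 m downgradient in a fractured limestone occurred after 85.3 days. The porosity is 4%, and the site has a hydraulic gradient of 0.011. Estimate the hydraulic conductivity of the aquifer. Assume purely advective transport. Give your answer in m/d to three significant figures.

74.2 m/d

v = L / t = 1740 / 85.3 = 20.40 m/d
K = v · n / i = 20.40 × 0.04 / 0.011 = 74.2 m/d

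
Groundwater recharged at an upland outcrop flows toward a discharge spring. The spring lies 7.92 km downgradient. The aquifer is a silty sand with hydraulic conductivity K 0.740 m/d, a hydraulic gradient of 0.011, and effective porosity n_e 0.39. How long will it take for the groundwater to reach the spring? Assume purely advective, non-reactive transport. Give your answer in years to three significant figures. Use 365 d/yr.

1040 years

Specific discharge q = 0.740 × 0.011 = 0.008140 m/d
v = Ki/n = 0.740·0.011/0.39 = 0.02087 m/d
L = 7.92 km = 7920 m
t = L / v = 7920 / 0.02087 = 379500 d
   = 379500 / 365 = 1040 yr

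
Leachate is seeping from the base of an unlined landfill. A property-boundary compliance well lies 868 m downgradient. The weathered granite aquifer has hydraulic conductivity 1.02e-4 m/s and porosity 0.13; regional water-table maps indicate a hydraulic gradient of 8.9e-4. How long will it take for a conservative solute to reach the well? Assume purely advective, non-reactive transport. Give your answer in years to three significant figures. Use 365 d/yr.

K = 1.02e-4 m/s × 86400 s/d = 8.813 m/d
Darcy flux q = K·i = 8.813 × 8.9e-4 = 0.007843 m/d
Average linear velocity = 0.007843 / 0.13 = 0.06033 m/d
t = L / v = 868 / 0.06033 = 14390 d
   = 14390 / 365 = 39.4 yr

39.4 years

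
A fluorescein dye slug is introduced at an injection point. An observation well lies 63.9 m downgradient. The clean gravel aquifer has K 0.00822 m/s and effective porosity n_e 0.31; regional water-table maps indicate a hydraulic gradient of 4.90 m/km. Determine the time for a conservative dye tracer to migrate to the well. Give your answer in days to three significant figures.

5.69 days

K = 0.00822 m/s × 86400 s/d = 710.2 m/d
Darcy flux q = K·i = 710.2 × 0.0049 = 3.480 m/d
v_s = q/n_e = 3.480/0.31 = 11.23 m/d
t = L / v = 63.9 / 11.23 = 5.692 d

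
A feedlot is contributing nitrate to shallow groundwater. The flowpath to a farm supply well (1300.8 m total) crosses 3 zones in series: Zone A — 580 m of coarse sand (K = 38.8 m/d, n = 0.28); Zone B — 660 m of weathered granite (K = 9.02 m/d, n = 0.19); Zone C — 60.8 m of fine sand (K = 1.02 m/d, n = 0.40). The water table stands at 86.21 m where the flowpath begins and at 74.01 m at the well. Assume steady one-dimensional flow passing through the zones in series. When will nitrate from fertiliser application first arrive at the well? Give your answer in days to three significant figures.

3780 days

Total head drop ΔH = 86.21 − 74.01 = 12.20 m
Continuity: the same q passes through each zone, so ΔH = q·Σ(L_j/K_j) — the zones act as resistances in series.
Σ(L/K) = 580/38.8 + 660/9.02 + 60.8/1.02 = 14.95 + 73.17 + 59.61 = 147.7 d
q = ΔH / Σ(L/K) = 12.20 / 147.7 = 0.08258 m/d (same in every zone)
Zone A: v = q/n = 0.08258/0.28 = 0.2949 m/d → t_A = 580/0.2949 = 1966 d
Zone B: v = q/n = 0.08258/0.19 = 0.4347 m/d → t_B = 660/0.4347 = 1518 d
Zone C: v = q/n = 0.08258/0.40 = 0.2065 m/d → t_C = 60.8/0.2065 = 294.5 d
Total t = 1966 + 1518 + 294.5 = 3779 d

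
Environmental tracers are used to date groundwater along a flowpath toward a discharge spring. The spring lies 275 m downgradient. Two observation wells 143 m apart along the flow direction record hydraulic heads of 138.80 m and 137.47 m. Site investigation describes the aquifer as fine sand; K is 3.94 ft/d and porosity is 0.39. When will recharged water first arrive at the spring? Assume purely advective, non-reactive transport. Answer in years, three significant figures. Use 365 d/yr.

26.3 years

Hydraulic gradient i = (138.80 − 137.47) / 143 = 1.33 / 143 = 0.009301
K = 3.94 ft/d × 0.3048 = 1.201 m/d
q = Ki = 1.201 × 0.009301 = 0.01117 m/d
v = Ki/n = 1.201·0.009301/0.39 = 0.02864 m/d
t = L / v = 275 / 0.02864 = 9602 d
   = 9602 / 365 = 26.3 yr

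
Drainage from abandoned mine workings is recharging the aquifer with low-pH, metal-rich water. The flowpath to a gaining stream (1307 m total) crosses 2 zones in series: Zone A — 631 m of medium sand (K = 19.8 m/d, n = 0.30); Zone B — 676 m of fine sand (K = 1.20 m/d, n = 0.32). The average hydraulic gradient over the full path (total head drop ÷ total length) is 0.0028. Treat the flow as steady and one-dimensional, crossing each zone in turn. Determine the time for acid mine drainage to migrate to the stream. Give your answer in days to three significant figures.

Continuity: the same q passes through each zone, so ΔH = q·Σ(L_j/K_j) — the zones act as resistances in series.
Σ(L/K) = 631/19.8 + 676/1.20 = 31.87 + 563.3 = 595.2 d
K_eq = L_total / Σ(L/K) = 1307 / 595.2 = 2.196 m/d
q = K_eq · i = 2.196 × 0.0028 = 0.006149 m/d (same in every zone)
Zone A: v = q/n = 0.006149/0.30 = 0.02050 m/d → t_A = 631/0.02050 = 30790 d
Zone B: v = q/n = 0.006149/0.32 = 0.01921 m/d → t_B = 676/0.01921 = 35180 d
Total t = 30790 + 35180 = 65970 d

66000 days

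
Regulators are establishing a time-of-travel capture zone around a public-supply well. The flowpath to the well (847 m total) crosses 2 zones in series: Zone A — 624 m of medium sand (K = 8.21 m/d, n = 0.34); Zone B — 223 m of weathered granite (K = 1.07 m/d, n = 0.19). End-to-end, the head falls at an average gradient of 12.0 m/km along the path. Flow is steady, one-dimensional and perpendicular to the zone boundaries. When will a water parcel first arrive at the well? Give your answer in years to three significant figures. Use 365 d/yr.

19.5 years

Steady 1-D flow in series ⇒ the Darcy flux q is identical in every zone and the zone head losses add (resistances L/K in series).
Σ(L/K) = 624/8.21 + 223/1.07 = 76.00 + 208.4 = 284.4 d
K_eq = L_total / Σ(L/K) = 847 / 284.4 = 2.978 m/d
q = K_eq · i = 2.978 × 0.012 = 0.03574 m/d (same in every zone)
Zone A: v = q/n = 0.03574/0.34 = 0.1051 m/d → t_A = 624/0.1051 = 5937 d
Zone B: v = q/n = 0.03574/0.19 = 0.1881 m/d → t_B = 223/0.1881 = 1186 d
Total t = 5937 + 1186 = 7122 d
   = 7122 / 365 = 19.5 yr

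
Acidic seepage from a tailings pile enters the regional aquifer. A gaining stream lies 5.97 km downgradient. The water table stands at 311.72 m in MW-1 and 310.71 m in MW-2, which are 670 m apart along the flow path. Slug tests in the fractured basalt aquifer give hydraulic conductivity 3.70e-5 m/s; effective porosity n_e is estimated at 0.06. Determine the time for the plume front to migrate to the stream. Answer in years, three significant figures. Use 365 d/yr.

204 years

Hydraulic gradient i = (311.72 − 310.71) / 670 = 1.01 / 670 = 0.001507
K = 3.70e-5 m/s × 86400 s/d = 3.197 m/d
q = Ki = 3.197 × 0.001507 = 0.004819 m/d
Average linear velocity = 0.004819 / 0.06 = 0.08032 m/d
L = 5.97 km = 5970 m
t = L / v = 5970 / 0.08032 = 74330 d
   = 74330 / 365 = 204 yr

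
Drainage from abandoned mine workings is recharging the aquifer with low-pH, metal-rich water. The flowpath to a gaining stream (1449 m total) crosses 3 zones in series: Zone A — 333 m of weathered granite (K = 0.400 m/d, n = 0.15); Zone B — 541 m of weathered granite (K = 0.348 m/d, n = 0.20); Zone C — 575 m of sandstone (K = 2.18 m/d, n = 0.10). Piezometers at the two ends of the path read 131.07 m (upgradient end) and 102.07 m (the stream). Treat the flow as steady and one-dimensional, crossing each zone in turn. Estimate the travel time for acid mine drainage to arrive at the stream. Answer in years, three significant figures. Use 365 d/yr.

54.0 years

Total head drop ΔH = 131.07 − 102.07 = 29.00 m
Steady 1-D flow in series ⇒ the Darcy flux q is identical in every zone and the zone head losses add (resistances L/K in series).
Σ(L/K) = 333/0.400 + 541/0.348 + 575/2.18 = 832.5 + 1555 + 263.8 = 2651 d
q = ΔH / Σ(L/K) = 29.00 / 2651 = 0.01094 m/d (same in every zone)
Zone A: v = q/n = 0.01094/0.15 = 0.07293 m/d → t_A = 333/0.07293 = 4566 d
Zone B: v = q/n = 0.01094/0.20 = 0.05470 m/d → t_B = 541/0.05470 = 9890 d
Zone C: v = q/n = 0.01094/0.10 = 0.1094 m/d → t_C = 575/0.1094 = 5256 d
Total t = 4566 + 9890 + 5256 = 19710 d
   = 19710 / 365 = 54.0 yr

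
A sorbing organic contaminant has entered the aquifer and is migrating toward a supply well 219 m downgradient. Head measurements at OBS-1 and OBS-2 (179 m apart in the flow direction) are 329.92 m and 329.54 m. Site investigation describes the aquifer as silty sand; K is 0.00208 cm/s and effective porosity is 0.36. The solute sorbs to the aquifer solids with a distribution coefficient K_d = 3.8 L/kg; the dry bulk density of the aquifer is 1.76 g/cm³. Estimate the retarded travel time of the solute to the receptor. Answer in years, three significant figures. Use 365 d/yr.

Hydraulic gradient i = (329.92 − 329.54) / 179 = 0.38 / 179 = 0.002123
K = 0.00208 cm/s × 864 = 1.797 m/d
Darcy flux q = K·i = 1.797 × 0.002123 = 0.003815 m/d
v_s = q/n_e = 0.003815/0.36 = 0.01060 m/d
Retardation R = 1 + ρ_b·K_d/n = 1 + 1.76×3.8/0.36 = 19.58
Contaminant velocity v_c = v/R = 0.01060/19.58 = 5.413e-4 m/d
t = L/v_c = 219/5.413e-4 = 404600 d
   = 404600/365 = 1110 yr

1110 years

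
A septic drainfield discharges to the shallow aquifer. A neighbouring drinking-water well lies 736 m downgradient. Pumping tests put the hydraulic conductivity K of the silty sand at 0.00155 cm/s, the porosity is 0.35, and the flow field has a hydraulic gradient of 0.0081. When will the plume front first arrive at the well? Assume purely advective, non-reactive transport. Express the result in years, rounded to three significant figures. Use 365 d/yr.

65.1 years

K = 0.00155 cm/s × 864 = 1.339 m/d
Specific discharge q = 1.339 × 0.0081 = 0.01085 m/d
Average linear velocity = 0.01085 / 0.35 = 0.03099 m/d
t = L / v = 736 / 0.03099 = 23750 d
   = 23750 / 365 = 65.1 yr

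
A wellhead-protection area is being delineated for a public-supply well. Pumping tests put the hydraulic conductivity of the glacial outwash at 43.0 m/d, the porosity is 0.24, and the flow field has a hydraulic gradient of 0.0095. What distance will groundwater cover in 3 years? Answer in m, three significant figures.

q = Ki = 43.0 × 0.0095 = 0.4085 m/d
v_s = q/n_e = 0.4085/0.24 = 1.702 m/d
T = 3 yr × 365 = 1095 d
L = v × T = 1.702 × 1095 = 1864 m

1860 m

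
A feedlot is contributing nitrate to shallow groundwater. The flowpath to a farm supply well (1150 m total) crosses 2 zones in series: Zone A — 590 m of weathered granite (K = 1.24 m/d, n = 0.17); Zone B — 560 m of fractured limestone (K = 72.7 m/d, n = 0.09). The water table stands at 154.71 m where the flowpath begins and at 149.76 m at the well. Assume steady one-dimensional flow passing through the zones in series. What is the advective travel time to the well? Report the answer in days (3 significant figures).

14700 days

Total head drop ΔH = 154.71 − 149.76 = 4.95 m
Steady 1-D flow in series ⇒ the Darcy flux q is identical in every zone and the zone head losses add (resistances L/K in series).
Σ(L/K) = 590/1.24 + 560/72.7 = 475.8 + 7.703 = 483.5 d
q = ΔH / Σ(L/K) = 4.95 / 483.5 = 0.01024 m/d (same in every zone)
Zone A: v = q/n = 0.01024/0.17 = 0.06022 m/d → t_A = 590/0.06022 = 9797 d
Zone B: v = q/n = 0.01024/0.09 = 0.1138 m/d → t_B = 560/0.1138 = 4923 d
Total t = 9797 + 4923 = 14720 d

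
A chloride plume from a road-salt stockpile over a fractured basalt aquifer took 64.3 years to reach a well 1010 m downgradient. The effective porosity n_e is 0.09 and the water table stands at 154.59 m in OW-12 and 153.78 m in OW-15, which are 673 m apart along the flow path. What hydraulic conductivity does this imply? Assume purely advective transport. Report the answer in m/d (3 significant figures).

3.22 m/d

Hydraulic gradient i = (154.59 − 153.78) / 673 = 0.81 / 673 = 0.001204
t = 64.3 years = 23470 d
v = L / t = 1010 / 23470 = 0.04303 m/d
K = v · n / i = 0.04303 × 0.09 / 0.001204 = 3.22 m/d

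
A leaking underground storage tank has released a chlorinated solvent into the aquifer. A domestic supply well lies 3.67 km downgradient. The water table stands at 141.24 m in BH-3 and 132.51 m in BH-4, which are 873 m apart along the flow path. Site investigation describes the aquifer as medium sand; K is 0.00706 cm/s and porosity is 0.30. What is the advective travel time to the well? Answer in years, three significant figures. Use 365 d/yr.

49.5 years

Hydraulic gradient i = (141.24 − 132.51) / 873 = 8.73 / 873 = 0.01000
K = 0.00706 cm/s × 864 = 6.100 m/d
Specific discharge q = 6.100 × 0.01000 = 0.06100 m/d
Seepage velocity v = q / n = 0.06100 / 0.30 = 0.2033 m/d
L = 3.67 km = 3670 m
t = L / v = 3670 / 0.2033 = 18050 d
   = 18050 / 365 = 49.5 yr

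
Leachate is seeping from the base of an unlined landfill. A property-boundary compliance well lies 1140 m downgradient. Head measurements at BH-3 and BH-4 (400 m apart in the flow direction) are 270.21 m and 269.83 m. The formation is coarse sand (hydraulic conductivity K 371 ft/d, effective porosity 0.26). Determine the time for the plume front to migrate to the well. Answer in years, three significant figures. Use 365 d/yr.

Hydraulic gradient i = (270.21 − 269.83) / 400 = 0.38 / 400 = 9.500e-4
K = 371 ft/d × 0.3048 = 113.1 m/d
Darcy flux q = K·i = 113.1 × 9.500e-4 = 0.1074 m/d
Seepage velocity v = q / n = 0.1074 / 0.26 = 0.4132 m/d
t = L / v = 1140 / 0.4132 = 2759 d
   = 2759 / 365 = 7.56 yr

7.56 years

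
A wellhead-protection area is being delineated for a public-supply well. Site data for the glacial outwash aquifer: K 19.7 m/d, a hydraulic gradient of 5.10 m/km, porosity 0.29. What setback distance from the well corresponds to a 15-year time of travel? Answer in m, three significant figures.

Darcy flux q = K·i = 19.7 × 0.0051 = 0.1005 m/d
v_s = q/n_e = 0.1005/0.29 = 0.3464 m/d
T = 15 yr × 365 = 5475 d
L = v × T = 0.3464 × 5475 = 1897 m

1900 m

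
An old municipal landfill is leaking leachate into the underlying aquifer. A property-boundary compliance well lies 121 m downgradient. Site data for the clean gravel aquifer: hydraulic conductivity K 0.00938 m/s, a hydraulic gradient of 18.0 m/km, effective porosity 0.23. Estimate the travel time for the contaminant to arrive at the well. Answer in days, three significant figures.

1.91 days

K = 0.00938 m/s × 86400 s/d = 810.4 m/d
Darcy flux q = K·i = 810.4 × 0.018 = 14.59 m/d
Seepage velocity v = q / n = 14.59 / 0.23 = 63.43 m/d
t = L / v = 121 / 63.43 = 1.908 d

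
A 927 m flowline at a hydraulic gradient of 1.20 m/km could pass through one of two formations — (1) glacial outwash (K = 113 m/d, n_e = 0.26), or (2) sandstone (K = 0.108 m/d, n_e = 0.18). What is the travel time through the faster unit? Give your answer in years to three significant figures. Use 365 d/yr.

Unit 1 (glacial outwash): v = 113×0.0012/0.26 = 0.5215 m/d, t = 927/0.5215 = 1777 d
Unit 2 (sandstone): v = 0.108×0.0012/0.18 = 7.200e-4 m/d, t = 927/7.200e-4 = 1.288e6 d
Faster: 1777 d / 365 = 4.87 yr

4.87 years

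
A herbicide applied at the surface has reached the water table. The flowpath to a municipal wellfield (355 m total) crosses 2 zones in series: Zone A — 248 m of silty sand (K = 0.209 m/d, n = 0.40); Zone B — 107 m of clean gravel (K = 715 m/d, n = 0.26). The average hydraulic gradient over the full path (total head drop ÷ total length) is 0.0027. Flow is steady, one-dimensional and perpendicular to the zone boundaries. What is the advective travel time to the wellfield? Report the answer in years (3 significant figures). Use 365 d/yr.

For zones in series the flux q is common to all zones; the equivalent conductivity is the harmonic (thickness-weighted) mean, K_eq = L_total / Σ(L_j/K_j).
Σ(L/K) = 248/0.209 + 107/715 = 1187 + 0.1497 = 1187 d
K_eq = L_total / Σ(L/K) = 355 / 1187 = 0.2991 m/d
q = K_eq · i = 0.2991 × 0.0027 = 8.077e-4 m/d (same in every zone)
Zone A: v = q/n = 8.077e-4/0.40 = 0.002019 m/d → t_A = 248/0.002019 = 122800 d
Zone B: v = q/n = 8.077e-4/0.26 = 0.003106 m/d → t_B = 107/0.003106 = 34440 d
Total t = 122800 + 34440 = 157300 d
   = 157300 / 365 = 431 yr

431 years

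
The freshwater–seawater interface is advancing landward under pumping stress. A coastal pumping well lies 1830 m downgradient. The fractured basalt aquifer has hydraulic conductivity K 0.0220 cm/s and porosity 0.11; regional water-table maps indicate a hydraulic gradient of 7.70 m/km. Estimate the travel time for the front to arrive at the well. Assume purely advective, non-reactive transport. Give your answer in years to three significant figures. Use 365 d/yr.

K = 0.0220 cm/s × 864 = 19.01 m/d
q = Ki = 19.01 × 0.0077 = 0.1464 m/d
Average linear velocity = 0.1464 / 0.11 = 1.331 m/d
t = L / v = 1830 / 1.331 = 1375 d
   = 1375 / 365 = 3.77 yr

3.77 years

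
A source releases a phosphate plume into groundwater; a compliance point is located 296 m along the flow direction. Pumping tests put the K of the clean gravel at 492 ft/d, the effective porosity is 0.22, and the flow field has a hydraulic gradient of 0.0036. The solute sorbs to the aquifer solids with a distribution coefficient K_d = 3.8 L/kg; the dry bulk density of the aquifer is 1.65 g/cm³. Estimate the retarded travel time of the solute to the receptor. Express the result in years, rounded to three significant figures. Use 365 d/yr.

K = 492 ft/d × 0.3048 = 150.0 m/d
Darcy flux q = K·i = 150.0 × 0.0036 = 0.5399 m/d
v = Ki/n = 150.0·0.0036/0.22 = 2.454 m/d
Retardation R = 1 + ρ_b·K_d/n = 1 + 1.65×3.8/0.22 = 29.50
Contaminant velocity v_c = v/R = 2.454/29.50 = 0.08318 m/d
t = L/v_c = 296/0.08318 = 3558 d
   = 3558/365 = 9.75 yr

9.75 years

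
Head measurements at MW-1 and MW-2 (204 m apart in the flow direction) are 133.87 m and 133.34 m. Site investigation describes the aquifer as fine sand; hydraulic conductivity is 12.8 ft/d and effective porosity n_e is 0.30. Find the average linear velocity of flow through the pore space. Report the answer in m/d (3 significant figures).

0.0338 m/d

Hydraulic gradient i = (133.87 − 133.34) / 204 = 0.53 / 204 = 0.002598
K = 12.8 ft/d × 0.3048 = 3.901 m/d
q = Ki = 3.901 × 0.002598 = 0.01014 m/d
Seepage velocity v = q / n = 0.01014 / 0.30 = 0.03379 m/d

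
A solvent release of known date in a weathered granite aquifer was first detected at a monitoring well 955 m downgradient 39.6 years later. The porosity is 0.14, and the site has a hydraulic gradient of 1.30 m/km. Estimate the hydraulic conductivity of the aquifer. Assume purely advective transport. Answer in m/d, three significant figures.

t = 39.6 years = 14450 d
v = L / t = 955 / 14450 = 0.06607 m/d
K = v · n / i = 0.06607 × 0.14 / 0.0013 = 7.12 m/d

7.12 m/d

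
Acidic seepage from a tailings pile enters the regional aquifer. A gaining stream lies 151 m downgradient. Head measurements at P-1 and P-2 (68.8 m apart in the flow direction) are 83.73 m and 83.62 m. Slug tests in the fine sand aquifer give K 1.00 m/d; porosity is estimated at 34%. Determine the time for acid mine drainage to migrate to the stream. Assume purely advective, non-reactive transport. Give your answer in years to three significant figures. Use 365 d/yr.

88.0 years

Hydraulic gradient i = (83.73 − 83.62) / 68.8 = 0.11 / 68.8 = 0.001599
Specific discharge q = 1.00 × 0.001599 = 0.001599 m/d
Seepage velocity v = q / n = 0.001599 / 0.34 = 0.004702 m/d
t = L / v = 151 / 0.004702 = 32110 d
   = 32110 / 365 = 88.0 yr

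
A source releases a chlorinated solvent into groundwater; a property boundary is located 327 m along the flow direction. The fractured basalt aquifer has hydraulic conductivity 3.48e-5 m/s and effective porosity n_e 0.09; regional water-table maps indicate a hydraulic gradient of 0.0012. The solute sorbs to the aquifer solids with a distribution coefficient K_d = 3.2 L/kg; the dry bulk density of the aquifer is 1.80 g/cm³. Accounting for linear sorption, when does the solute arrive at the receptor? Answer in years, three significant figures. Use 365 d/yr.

K = 3.48e-5 m/s × 86400 s/d = 3.007 m/d
Specific discharge q = 3.007 × 0.0012 = 0.003608 m/d
v = Ki/n = 3.007·0.0012/0.09 = 0.04009 m/d
Retardation R = 1 + ρ_b·K_d/n = 1 + 1.80×3.2/0.09 = 65.00
Contaminant velocity v_c = v/R = 0.04009/65.00 = 6.168e-4 m/d
t = L/v_c = 327/6.168e-4 = 530200 d
   = 530200/365 = 1450 yr

1450 years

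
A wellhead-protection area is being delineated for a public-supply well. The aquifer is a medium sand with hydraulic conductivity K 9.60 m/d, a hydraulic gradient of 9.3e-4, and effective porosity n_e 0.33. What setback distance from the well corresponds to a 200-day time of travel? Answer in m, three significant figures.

Darcy flux q = K·i = 9.60 × 9.3e-4 = 0.008928 m/d
Seepage velocity v = q / n = 0.008928 / 0.33 = 0.02705 m/d
L = v × T = 0.02705 × 200 = 5.411 m

5.41 m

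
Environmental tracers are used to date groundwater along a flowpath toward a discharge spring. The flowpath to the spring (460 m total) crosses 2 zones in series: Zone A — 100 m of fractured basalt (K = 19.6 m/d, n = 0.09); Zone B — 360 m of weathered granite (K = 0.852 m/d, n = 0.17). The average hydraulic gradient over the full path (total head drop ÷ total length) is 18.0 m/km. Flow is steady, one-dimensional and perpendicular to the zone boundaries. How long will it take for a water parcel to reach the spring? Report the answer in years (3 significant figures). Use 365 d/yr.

Steady 1-D flow in series ⇒ the Darcy flux q is identical in every zone and the zone head losses add (resistances L/K in series).
Σ(L/K) = 100/19.6 + 360/0.852 = 5.102 + 422.5 = 427.6 d
K_eq = L_total / Σ(L/K) = 460 / 427.6 = 1.076 m/d
q = K_eq · i = 1.076 × 0.018 = 0.01936 m/d (same in every zone)
Zone A: v = q/n = 0.01936/0.09 = 0.2151 m/d → t_A = 100/0.2151 = 464.8 d
Zone B: v = q/n = 0.01936/0.17 = 0.1139 m/d → t_B = 360/0.1139 = 3161 d
Total t = 464.8 + 3161 = 3626 d
   = 3626 / 365 = 9.93 yr

9.93 years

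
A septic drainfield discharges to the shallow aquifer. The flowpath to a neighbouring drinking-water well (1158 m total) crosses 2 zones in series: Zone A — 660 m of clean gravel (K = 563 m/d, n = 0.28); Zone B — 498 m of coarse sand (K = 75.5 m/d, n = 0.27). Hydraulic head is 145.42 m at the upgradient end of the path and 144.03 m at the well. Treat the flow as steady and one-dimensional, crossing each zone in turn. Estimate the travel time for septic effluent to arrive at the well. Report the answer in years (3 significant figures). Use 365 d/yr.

4.89 years

Total head drop ΔH = 145.42 − 144.03 = 1.39 m
Steady 1-D flow in series ⇒ the Darcy flux q is identical in every zone and the zone head losses add (resistances L/K in series).
Σ(L/K) = 660/563 + 498/75.5 = 1.172 + 6.596 = 7.768 d
q = ΔH / Σ(L/K) = 1.39 / 7.768 = 0.1789 m/d (same in every zone)
Zone A: v = q/n = 0.1789/0.28 = 0.6390 m/d → t_A = 660/0.6390 = 1033 d
Zone B: v = q/n = 0.1789/0.27 = 0.6627 m/d → t_B = 498/0.6627 = 751.5 d
Total t = 1033 + 751.5 = 1784 d
   = 1784 / 365 = 4.89 yr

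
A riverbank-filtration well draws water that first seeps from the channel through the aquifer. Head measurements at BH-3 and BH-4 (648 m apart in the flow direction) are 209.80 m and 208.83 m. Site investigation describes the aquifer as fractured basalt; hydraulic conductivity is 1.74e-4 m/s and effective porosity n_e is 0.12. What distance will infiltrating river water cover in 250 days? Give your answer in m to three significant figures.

46.9 m

Hydraulic gradient i = (209.80 − 208.83) / 648 = 0.97 / 648 = 0.001497
K = 1.74e-4 m/s × 86400 s/d = 15.03 m/d
Darcy flux q = K·i = 15.03 × 0.001497 = 0.02250 m/d
Average linear velocity = 0.02250 / 0.12 = 0.1875 m/d
L = v × T = 0.1875 × 250 = 46.88 m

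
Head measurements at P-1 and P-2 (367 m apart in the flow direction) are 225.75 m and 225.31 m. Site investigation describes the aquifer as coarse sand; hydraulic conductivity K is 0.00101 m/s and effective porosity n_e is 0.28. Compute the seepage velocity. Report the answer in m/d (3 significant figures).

0.374 m/d

Hydraulic gradient i = (225.75 − 225.31) / 367 = 0.44 / 367 = 0.001199
K = 0.00101 m/s × 86400 s/d = 87.26 m/d
Darcy flux q = K·i = 87.26 × 0.001199 = 0.1046 m/d
v_s = q/n_e = 0.1046/0.28 = 0.3736 m/d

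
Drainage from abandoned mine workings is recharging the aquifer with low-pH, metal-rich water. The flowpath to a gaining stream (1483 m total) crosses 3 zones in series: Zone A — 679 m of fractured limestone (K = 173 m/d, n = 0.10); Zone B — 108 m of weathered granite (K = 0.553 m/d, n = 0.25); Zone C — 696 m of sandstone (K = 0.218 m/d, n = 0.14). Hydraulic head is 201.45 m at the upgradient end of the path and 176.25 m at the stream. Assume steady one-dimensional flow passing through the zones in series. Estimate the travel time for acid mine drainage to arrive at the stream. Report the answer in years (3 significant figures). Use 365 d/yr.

Total head drop ΔH = 201.45 − 176.25 = 25.20 m
Steady 1-D flow in series ⇒ the Darcy flux q is identical in every zone and the zone head losses add (resistances L/K in series).
Σ(L/K) = 679/173 + 108/0.553 + 696/0.218 = 3.925 + 195.3 + 3193 = 3392 d
q = ΔH / Σ(L/K) = 25.20 / 3392 = 0.007429 m/d (same in every zone)
Zone A: v = q/n = 0.007429/0.10 = 0.07429 m/d → t_A = 679/0.07429 = 9139 d
Zone B: v = q/n = 0.007429/0.25 = 0.02972 m/d → t_B = 108/0.02972 = 3634 d
Zone C: v = q/n = 0.007429/0.14 = 0.05307 m/d → t_C = 696/0.05307 = 13120 d
Total t = 9139 + 3634 + 13120 = 25890 d
   = 25890 / 365 = 70.9 yr

70.9 years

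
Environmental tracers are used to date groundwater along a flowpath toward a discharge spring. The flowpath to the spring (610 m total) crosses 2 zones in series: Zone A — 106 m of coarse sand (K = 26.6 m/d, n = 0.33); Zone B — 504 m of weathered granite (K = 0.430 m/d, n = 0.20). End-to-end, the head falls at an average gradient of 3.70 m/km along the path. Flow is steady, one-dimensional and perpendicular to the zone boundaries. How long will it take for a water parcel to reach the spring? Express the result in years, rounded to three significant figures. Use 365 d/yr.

194 years

Steady 1-D flow in series ⇒ the Darcy flux q is identical in every zone and the zone head losses add (resistances L/K in series).
Σ(L/K) = 106/26.6 + 504/0.430 = 3.985 + 1172 = 1176 d
K_eq = L_total / Σ(L/K) = 610 / 1176 = 0.5187 m/d
q = K_eq · i = 0.5187 × 0.0037 = 0.001919 m/d (same in every zone)
Zone A: v = q/n = 0.001919/0.33 = 0.005815 m/d → t_A = 106/0.005815 = 18230 d
Zone B: v = q/n = 0.001919/0.20 = 0.009595 m/d → t_B = 504/0.009595 = 52520 d
Total t = 18230 + 52520 = 70750 d
   = 70750 / 365 = 194 yr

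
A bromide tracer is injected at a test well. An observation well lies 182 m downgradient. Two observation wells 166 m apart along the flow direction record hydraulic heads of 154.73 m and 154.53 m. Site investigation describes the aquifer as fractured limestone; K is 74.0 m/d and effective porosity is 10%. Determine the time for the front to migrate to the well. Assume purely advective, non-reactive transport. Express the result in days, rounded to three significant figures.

204 days

Hydraulic gradient i = (154.73 − 154.53) / 166 = 0.20 / 166 = 0.001205
Specific discharge q = 74.0 × 0.001205 = 0.08916 m/d
Average linear velocity = 0.08916 / 0.10 = 0.8916 m/d
t = L / v = 182 / 0.8916 = 204.1 d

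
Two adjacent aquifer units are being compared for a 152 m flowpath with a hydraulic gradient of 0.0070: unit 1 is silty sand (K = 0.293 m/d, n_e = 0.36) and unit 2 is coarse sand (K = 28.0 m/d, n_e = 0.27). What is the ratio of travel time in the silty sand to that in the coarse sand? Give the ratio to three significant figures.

127

Unit 1 (silty sand): v = 0.293×0.0070/0.36 = 0.005697 m/d, t = 152/0.005697 = 26680 d
Unit 2 (coarse sand): v = 28.0×0.0070/0.27 = 0.7259 m/d, t = 152/0.7259 = 209.4 d
t(silty sand) / t(coarse sand) = 26680/209.4 = 127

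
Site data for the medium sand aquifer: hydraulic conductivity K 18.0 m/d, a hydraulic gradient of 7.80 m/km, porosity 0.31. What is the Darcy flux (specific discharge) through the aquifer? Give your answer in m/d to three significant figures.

0.140 m/d

Darcy flux q = K·i = 18.0 × 0.0078 = 0.1404 m/d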